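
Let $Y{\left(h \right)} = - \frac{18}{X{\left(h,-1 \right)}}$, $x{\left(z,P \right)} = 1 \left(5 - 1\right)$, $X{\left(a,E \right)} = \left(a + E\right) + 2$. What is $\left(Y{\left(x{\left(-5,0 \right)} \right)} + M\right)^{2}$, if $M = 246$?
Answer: $\frac{1468944}{25} \approx 58758.0$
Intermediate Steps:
$X{\left(a,E \right)} = 2 + E + a$ ($X{\left(a,E \right)} = \left(E + a\right) + 2 = 2 + E + a$)
$x{\left(z,P \right)} = 4$ ($x{\left(z,P \right)} = 1 \cdot 4 = 4$)
$Y{\left(h \right)} = - \frac{18}{1 + h}$ ($Y{\left(h \right)} = - \frac{18}{2 - 1 + h} = - \frac{18}{1 + h}$)
$\left(Y{\left(x{\left(-5,0 \right)} \right)} + M\right)^{2} = \left(- \frac{18}{1 + 4} + 246\right)^{2} = \left(- \frac{18}{5} + 246\right)^{2} = \left(\frac{1212}{5}\right)^{2} = \frac{1468944}{25}$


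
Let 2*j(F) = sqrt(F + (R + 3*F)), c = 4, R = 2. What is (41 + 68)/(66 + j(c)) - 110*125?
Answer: -39883954/2901 - 109*sqrt(2)/2901 ≈ -13748.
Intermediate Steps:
j(F) = sqrt(2 + 4*F)/2 (j(F) = sqrt(F + (2 + 3*F))/2 = sqrt(2 + 4*F)/2)
(41 + 68)/(66 + j(c)) - 110*125 = (41 + 68)/(66 + sqrt(2 + 4*4)/2) - 110*125 = 109/(66 + sqrt(2 + 16)/2) - 13750 = 109/(66 + sqrt(18)/2) - 13750 = 109/(66 + (3*sqrt(2))/2) - 13750 = 109/(66 + 3*sqrt(2)/2) - 13750 = -13750 + 109/(66 + 3*sqrt(2)/2)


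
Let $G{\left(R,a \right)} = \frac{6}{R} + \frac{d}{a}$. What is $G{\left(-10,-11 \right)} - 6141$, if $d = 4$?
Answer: $- \frac{337808}{55} \approx -6142.0$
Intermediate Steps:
$G{\left(R,a \right)} = \frac{4}{a} + \frac{6}{R}$ ($G{\left(R,a \right)} = \frac{6}{R} + \frac{4}{a} = \frac{4}{a} + \frac{6}{R}$)
$G{\left(-10,-11 \right)} - 6141 = \left(\frac{4}{-11} + \frac{6}{-10}\right) - 6141 = \left(4 \left(- \frac{1}{11}\right) + 6 \left(- \frac{1}{10}\right)\right) - 6141 = \left(- \frac{4}{11} - \frac{3}{5}\right) - 6141 = - \frac{53}{55} - 6141 = - \frac{337808}{55}$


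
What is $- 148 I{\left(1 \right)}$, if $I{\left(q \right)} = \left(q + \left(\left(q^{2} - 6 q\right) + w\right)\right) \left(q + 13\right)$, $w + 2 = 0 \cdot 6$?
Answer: $12432$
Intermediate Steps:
$w = -2$ ($w = -2 + 0 \cdot 6 = -2 + 0 = -2$)
$I{\left(q \right)} = \left(13 + q\right) \left(-2 + q^{2} - 5 q\right)$ ($I{\left(q \right)} = \left(q - \left(2 - q^{2} + 6 q\right)\right) \left(q + 13\right) = \left(q - \left(2 - q^{2} + 6 q\right)\right) \left(13 + q\right) = \left(-2 + q^{2} - 5 q\right) \left(13 + q\right) = \left(13 + q\right) \left(-2 + q^{2} - 5 q\right)$)
$- 148 I{\left(1 \right)} = - 148 \left(-26 + 1^{3} - 67 + 8 \cdot 1^{2}\right) = - 148 \left(-26 + 1 - 67 + 8 \cdot 1\right) = - 148 \left(-26 + 1 - 67 + 8\right) = \left(-148\right) \left(-84\right) = 12432$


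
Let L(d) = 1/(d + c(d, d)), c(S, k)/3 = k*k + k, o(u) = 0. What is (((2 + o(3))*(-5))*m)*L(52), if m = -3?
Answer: 3/832 ≈ 0.0036058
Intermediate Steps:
c(S, k) = 3*k + 3*k**2 (c(S, k) = 3*(k*k + k) = 3*(k**2 + k) = 3*(k + k**2) = 3*k + 3*k**2)
L(d) = 1/(d + 3*d*(1 + d))
(((2 + o(3))*(-5))*m)*L(52) = (((2 + 0)*(-5))*(-3))*(1/(52*(4 + 3*52))) = ((2*(-5))*(-3))*(1/(52*(4 + 156))) = (-10*(-3))*((1/52)/160) = 30*((1/52)*(1/160)) = 30*(1/8320) = 3/832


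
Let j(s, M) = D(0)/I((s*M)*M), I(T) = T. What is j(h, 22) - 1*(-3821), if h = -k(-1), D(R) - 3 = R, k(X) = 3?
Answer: 1849363/484 ≈ 3821.0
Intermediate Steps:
D(R) = 3 + R
h = -3 (h = -1*3 = -3)
j(s, M) = 3/(M²*s) (j(s, M) = (3 + 0)/(((s*M)*M)) = 3/(((M*s)*M)) = 3/((s*M²)) = 3*(1/(M²*s)) = 3/(M²*s))
j(h, 22) - 1*(-3821) = 3/(22²*(-3)) - 1*(-3821) = 3*(1/484)*(-⅓) + 3821 = -1/484 + 3821 = 1849363/484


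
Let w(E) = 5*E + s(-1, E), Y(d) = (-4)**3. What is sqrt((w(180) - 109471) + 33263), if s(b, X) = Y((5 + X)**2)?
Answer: 2*I*sqrt(18843) ≈ 274.54*I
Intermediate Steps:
Y(d) = -64
s(b, X) = -64
w(E) = -64 + 5*E (w(E) = 5*E - 64 = -64 + 5*E)
sqrt((w(180) - 109471) + 33263) = sqrt(((-64 + 5*180) - 109471) + 33263) = sqrt(((-64 + 900) - 109471) + 33263) = sqrt((836 - 109471) + 33263) = sqrt(-108635 + 33263) = sqrt(-75372) = 2*I*sqrt(18843)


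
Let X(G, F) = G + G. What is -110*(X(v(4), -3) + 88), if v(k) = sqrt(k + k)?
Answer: -9680 - 440*sqrt(2) ≈ -10302.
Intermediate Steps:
v(k) = sqrt(2)*sqrt(k) (v(k) = sqrt(2*k) = sqrt(2)*sqrt(k))
X(G, F) = 2*G
-110*(X(v(4), -3) + 88) = -110*(2*(sqrt(2)*sqrt(4)) + 88) = -110*(2*(sqrt(2)*2) + 88) = -110*(2*(2*sqrt(2)) + 88) = -110*(4*sqrt(2) + 88) = -110*(88 + 4*sqrt(2)) = -9680 - 440*sqrt(2)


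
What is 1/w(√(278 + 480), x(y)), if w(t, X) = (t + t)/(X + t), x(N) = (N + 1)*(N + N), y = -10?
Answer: ½ + 45*√758/379 ≈ 3.7689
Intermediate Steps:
x(N) = 2*N*(1 + N) (x(N) = (1 + N)*(2*N) = 2*N*(1 + N))
w(t, X) = 2*t/(X + t) (w(t, X) = (2*t)/(X + t) = 2*t/(X + t))
1/w(√(278 + 480), x(y)) = 1/(2*√(278 + 480)/(2*(-10)*(1 - 10) + √(278 + 480))) = 1/(2*√758/(2*(-10)*(-9) + √758)) = 1/(2*√758/(180 + √758)) = √758*(180 + √758)/1516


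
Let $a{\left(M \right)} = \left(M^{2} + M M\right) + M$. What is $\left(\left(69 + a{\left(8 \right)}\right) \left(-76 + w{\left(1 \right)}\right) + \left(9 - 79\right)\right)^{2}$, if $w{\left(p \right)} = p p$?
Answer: $238548025$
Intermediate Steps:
$w{\left(p \right)} = p^{2}$
$a{\left(M \right)} = M + 2 M^{2}$ ($a{\left(M \right)} = \left(M^{2} + M^{2}\right) + M = 2 M^{2} + M = M + 2 M^{2}$)
$\left(\left(69 + a{\left(8 \right)}\right) \left(-76 + w{\left(1 \right)}\right) + \left(9 - 79\right)\right)^{2} = \left(\left(69 + 8 \left(1 + 2 \cdot 8\right)\right) \left(-76 + 1^{2}\right) + \left(9 - 79\right)\right)^{2} = \left(\left(69 + 8 \left(1 + 16\right)\right) \left(-76 + 1\right) + \left(9 - 79\right)\right)^{2} = \left(\left(69 + 8 \cdot 17\right) \left(-75\right) - 70\right)^{2} = \left(\left(69 + 136\right) \left(-75\right) - 70\right)^{2} = \left(205 \left(-75\right) - 70\right)^{2} = \left(-15375 - 70\right)^{2} = \left(-15445\right)^{2} = 238548025$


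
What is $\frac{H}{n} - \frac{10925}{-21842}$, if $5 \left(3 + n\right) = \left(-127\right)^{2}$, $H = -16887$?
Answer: $- \frac{417045955}{87990497} \approx -4.7397$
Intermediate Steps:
$n = \frac{16114}{5}$ ($n = -3 + \frac{\left(-127\right)^{2}}{5} = -3 + \frac{1}{5} \cdot 16129 = -3 + \frac{16129}{5} = \frac{16114}{5} \approx 3222.8$)
$\frac{H}{n} - \frac{10925}{-21842} = - \frac{16887}{\frac{16114}{5}} - \frac{10925}{-21842} = \left(-16887\right) \frac{5}{16114} - - \frac{10925}{21842} = - \frac{84435}{16114} + \frac{10925}{21842} = - \frac{417045955}{87990497}$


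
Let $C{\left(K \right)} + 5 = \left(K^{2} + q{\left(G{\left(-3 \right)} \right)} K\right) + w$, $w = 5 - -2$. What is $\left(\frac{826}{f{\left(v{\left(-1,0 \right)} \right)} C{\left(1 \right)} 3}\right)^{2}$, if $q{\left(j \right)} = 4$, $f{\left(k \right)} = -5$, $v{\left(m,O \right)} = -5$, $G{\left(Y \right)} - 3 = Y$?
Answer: $\frac{13924}{225} \approx 61.884$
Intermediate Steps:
$G{\left(Y \right)} = 3 + Y$
$w = 7$ ($w = 5 + 2 = 7$)
$C{\left(K \right)} = 2 + K^{2} + 4 K$ ($C{\left(K \right)} = -5 + \left(\left(K^{2} + 4 K\right) + 7\right) = -5 + \left(7 + K^{2} + 4 K\right) = 2 + K^{2} + 4 K$)
$\left(\frac{826}{f{\left(v{\left(-1,0 \right)} \right)} C{\left(1 \right)} 3}\right)^{2} = \left(\frac{826}{- 5 \left(2 + 1^{2} + 4 \cdot 1\right) 3}\right)^{2} = \left(\frac{826}{- 5 \left(2 + 1 + 4\right) 3}\right)^{2} = \left(\frac{826}{\left(-5\right) 7 \cdot 3}\right)^{2} = \left(\frac{826}{\left(-35\right) 3}\right)^{2} = \left(\frac{826}{-105}\right)^{2} = \left(826 \left(- \frac{1}{105}\right)\right)^{2} = \left(- \frac{118}{15}\right)^{2} = \frac{13924}{225}$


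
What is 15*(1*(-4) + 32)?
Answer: 420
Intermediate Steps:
15*(1*(-4) + 32) = 15*(-4 + 32) = 15*28 = 420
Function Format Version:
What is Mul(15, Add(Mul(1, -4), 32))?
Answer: 420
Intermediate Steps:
Mul(15, Add(Mul(1, -4), 32)) = Mul(15, Add(-4, 32)) = Mul(15, 28) = 420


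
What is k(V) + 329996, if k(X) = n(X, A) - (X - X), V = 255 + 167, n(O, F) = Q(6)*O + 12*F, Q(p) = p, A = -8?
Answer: 332432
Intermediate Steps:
n(O, F) = 6*O + 12*F
V = 422
k(X) = -96 + 6*X (k(X) = (6*X + 12*(-8)) - (X - X) = (6*X - 96) - 1*0 = (-96 + 6*X) + 0 = -96 + 6*X)
k(V) + 329996 = (-96 + 6*422) + 329996 = (-96 + 2532) + 329996 = 2436 + 329996 = 332432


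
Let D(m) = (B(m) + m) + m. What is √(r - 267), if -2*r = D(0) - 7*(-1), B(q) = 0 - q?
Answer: I*√1082/2 ≈ 16.447*I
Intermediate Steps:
B(q) = -q
D(m) = m (D(m) = (-m + m) + m = 0 + m = m)
r = -7/2 (r = -(0 - 7*(-1))/2 = -(0 + 7)/2 = -½*7 = -7/2 ≈ -3.5000)
√(r - 267) = √(-7/2 - 267) = √(-541/2) = I*√1082/2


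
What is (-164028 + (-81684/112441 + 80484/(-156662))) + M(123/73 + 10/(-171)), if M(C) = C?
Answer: -18034093114166933449/109945470165993 ≈ -1.6403e+5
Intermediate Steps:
(-164028 + (-81684/112441 + 80484/(-156662))) + M(123/73 + 10/(-171)) = (-164028 + (-81684/112441 + 80484/(-156662))) + (123/73 + 10/(-171)) = (-164028 + (-81684*1/112441 + 80484*(-1/156662))) + (123*(1/73) + 10*(-1/171)) = (-164028 + (-81684/112441 - 40242/78331)) + (123/73 - 10/171) = (-164028 - 10923240126/8807615971) + 20303/12483 = -1444706555731314/8807615971 + 20303/12483 = -18034093114166933449/109945470165993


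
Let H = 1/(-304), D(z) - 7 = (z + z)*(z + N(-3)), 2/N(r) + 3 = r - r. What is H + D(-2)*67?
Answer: 1079501/912 ≈ 1183.7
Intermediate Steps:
N(r) = -2/3 (N(r) = 2/(-3 + (r - r)) = 2/(-3 + 0) = 2/(-3) = 2*(-1/3) = -2/3)
D(z) = 7 + 2*z*(-2/3 + z) (D(z) = 7 + (z + z)*(z - 2/3) = 7 + (2*z)*(-2/3 + z) = 7 + 2*z*(-2/3 + z))
H = -1/304 ≈ -0.0032895
H + D(-2)*67 = -1/304 + (7 + 2*(-2)**2 - 4/3*(-2))*67 = -1/304 + (7 + 2*4 + 8/3)*67 = -1/304 + (7 + 8 + 8/3)*67 = -1/304 + (53/3)*67 = -1/304 + 3551/3 = 1079501/912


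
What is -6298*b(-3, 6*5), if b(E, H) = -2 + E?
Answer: 31490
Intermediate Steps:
-6298*b(-3, 6*5) = -6298*(-2 - 3) = -6298*(-5) = 31490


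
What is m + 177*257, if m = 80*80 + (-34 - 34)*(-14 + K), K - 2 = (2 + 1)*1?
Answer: 52501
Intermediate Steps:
K = 5 (K = 2 + (2 + 1)*1 = 2 + 3*1 = 2 + 3 = 5)
m = 7012 (m = 80*80 + (-34 - 34)*(-14 + 5) = 6400 - 68*(-9) = 6400 + 612 = 7012)
m + 177*257 = 7012 + 177*257 = 7012 + 45489 = 52501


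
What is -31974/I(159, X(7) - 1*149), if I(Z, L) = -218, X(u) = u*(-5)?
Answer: 15987/109 ≈ 146.67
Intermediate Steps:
X(u) = -5*u
-31974/I(159, X(7) - 1*149) = -31974/(-218) = -31974*(-1/218) = 15987/109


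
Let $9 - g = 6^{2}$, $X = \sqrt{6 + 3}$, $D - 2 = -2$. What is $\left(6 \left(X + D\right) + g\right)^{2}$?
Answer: $81$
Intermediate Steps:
$D = 0$ ($D = 2 - 2 = 0$)
$X = 3$ ($X = \sqrt{9} = 3$)
$g = -27$ ($g = 9 - 6^{2} = 9 - 36 = -27$)
$\left(6 \left(X + D\right) + g\right)^{2} = \left(6 \left(3 + 0\right) - 27\right)^{2} = \left(6 \cdot 3 - 27\right)^{2} = \left(18 - 27\right)^{2} = \left(-9\right)^{2} = 81$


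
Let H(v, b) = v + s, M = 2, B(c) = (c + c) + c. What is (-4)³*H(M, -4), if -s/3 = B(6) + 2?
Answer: 3712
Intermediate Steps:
B(c) = 3*c (B(c) = 2*c + c = 3*c)
s = -60 (s = -3*(3*6 + 2) = -3*(18 + 2) = -3*20 = -60)
H(v, b) = -60 + v (H(v, b) = v - 60 = -60 + v)
(-4)³*H(M, -4) = (-4)³*(-60 + 2) = -64*(-58) = 3712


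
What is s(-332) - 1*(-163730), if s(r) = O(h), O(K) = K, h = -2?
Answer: 163728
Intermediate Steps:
s(r) = -2
s(-332) - 1*(-163730) = -2 - 1*(-163730) = -2 + 163730 = 163728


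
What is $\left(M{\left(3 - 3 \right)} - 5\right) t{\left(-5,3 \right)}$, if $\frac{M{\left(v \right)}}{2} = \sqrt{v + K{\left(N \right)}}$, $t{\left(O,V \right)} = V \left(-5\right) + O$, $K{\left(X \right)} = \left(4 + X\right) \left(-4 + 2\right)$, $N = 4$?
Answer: $100 - 160 i \approx 100.0 - 160.0 i$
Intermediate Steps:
$K{\left(X \right)} = -8 - 2 X$ ($K{\left(X \right)} = \left(4 + X\right) \left(-2\right) = -8 - 2 X$)
$t{\left(O,V \right)} = O - 5 V$ ($t{\left(O,V \right)} = - 5 V + O = O - 5 V$)
$M{\left(v \right)} = 2 \sqrt{-16 + v}$ ($M{\left(v \right)} = 2 \sqrt{v - 16} = 2 \sqrt{-16 + v}$)
$\left(M{\left(3 - 3 \right)} - 5\right) t{\left(-5,3 \right)} = \left(2 \sqrt{-16 + \left(3 - 3\right)} - 5\right) \left(-5 - 15\right) = \left(2 \sqrt{-16 + 0} - 5\right) \left(-5 - 15\right) = \left(2 \sqrt{-16} - 5\right) \left(-20\right) = \left(2 \cdot 4 i - 5\right) \left(-20\right) = \left(8 i - 5\right) \left(-20\right) = \left(-5 + 8 i\right) \left(-20\right) = 100 - 160 i$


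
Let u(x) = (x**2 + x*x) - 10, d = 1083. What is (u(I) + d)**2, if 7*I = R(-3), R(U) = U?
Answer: 2766234025/2401 ≈ 1.1521e+6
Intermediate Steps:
I = -3/7 (I = (1/7)*(-3) = -3/7 ≈ -0.42857)
u(x) = -10 + 2*x**2 (u(x) = (x**2 + x**2) - 10 = 2*x**2 - 10 = -10 + 2*x**2)
(u(I) + d)**2 = ((-10 + 2*(-3/7)**2) + 1083)**2 = ((-10 + 2*(9/49)) + 1083)**2 = ((-10 + 18/49) + 1083)**2 = (-472/49 + 1083)**2 = (52595/49)**2 = 2766234025/2401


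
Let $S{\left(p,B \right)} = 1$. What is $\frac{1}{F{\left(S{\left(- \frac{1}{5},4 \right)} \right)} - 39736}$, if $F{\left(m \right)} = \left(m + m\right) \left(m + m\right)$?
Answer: $- \frac{1}{39732} \approx -2.5169 \cdot 10^{-5}$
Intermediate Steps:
$F{\left(m \right)} = 4 m^{2}$ ($F{\left(m \right)} = 2 m 2 m = 4 m^{2}$)
$\frac{1}{F{\left(S{\left(- \frac{1}{5},4 \right)} \right)} - 39736} = \frac{1}{4 \cdot 1^{2} - 39736} = \frac{1}{4 \cdot 1 - 39736} = \frac{1}{4 - 39736} = \frac{1}{-39732} = - \frac{1}{39732}$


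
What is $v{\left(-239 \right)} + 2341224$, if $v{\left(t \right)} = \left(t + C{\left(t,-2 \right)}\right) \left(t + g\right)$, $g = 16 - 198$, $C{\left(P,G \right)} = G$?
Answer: $2442685$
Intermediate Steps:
$g = -182$ ($g = 16 - 198 = -182$)
$v{\left(t \right)} = \left(-182 + t\right) \left(-2 + t\right)$ ($v{\left(t \right)} = \left(t - 2\right) \left(t - 182\right) = \left(-2 + t\right) \left(-182 + t\right) = \left(-182 + t\right) \left(-2 + t\right)$)
$v{\left(-239 \right)} + 2341224 = \left(364 + \left(-239\right)^{2} - -43976\right) + 2341224 = \left(364 + 57121 + 43976\right) + 2341224 = 101461 + 2341224 = 2442685$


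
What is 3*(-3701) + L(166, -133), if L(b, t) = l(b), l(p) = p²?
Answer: 16453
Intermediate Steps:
L(b, t) = b²
3*(-3701) + L(166, -133) = 3*(-3701) + 166² = -11103 + 27556 = 16453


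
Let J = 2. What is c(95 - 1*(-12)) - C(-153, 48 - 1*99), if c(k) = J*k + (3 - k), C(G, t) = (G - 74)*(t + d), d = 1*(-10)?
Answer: -13737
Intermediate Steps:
d = -10
C(G, t) = (-74 + G)*(-10 + t) (C(G, t) = (G - 74)*(t - 10) = (-74 + G)*(-10 + t))
c(k) = 3 + k (c(k) = 2*k + (3 - k) = 3 + k)
c(95 - 1*(-12)) - C(-153, 48 - 1*99) = (3 + (95 - 1*(-12))) - (740 - 74*(48 - 1*99) - 10*(-153) - 153*(48 - 1*99)) = (3 + (95 + 12)) - (740 - 74*(48 - 99) + 1530 - 153*(48 - 99)) = (3 + 107) - (740 - 74*(-51) + 1530 - 153*(-51)) = 110 - (740 + 3774 + 1530 + 7803) = 110 - 1*13847 = 110 - 13847 = -13737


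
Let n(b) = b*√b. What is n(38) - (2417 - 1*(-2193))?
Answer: -4610 + 38*√38 ≈ -4375.8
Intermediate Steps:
n(b) = b^(3/2)
n(38) - (2417 - 1*(-2193)) = 38^(3/2) - (2417 - 1*(-2193)) = 38*√38 - (2417 + 2193) = 38*√38 - 1*4610 = 38*√38 - 4610 = -4610 + 38*√38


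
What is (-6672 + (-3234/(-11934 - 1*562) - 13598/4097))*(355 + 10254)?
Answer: -164794964273453/2327096 ≈ -7.0816e+7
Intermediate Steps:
(-6672 + (-3234/(-11934 - 1*562) - 13598/4097))*(355 + 10254) = (-6672 + (-3234/(-11934 - 562) - 13598*1/4097))*10609 = (-6672 + (-3234/(-12496) - 13598/4097))*10609 = (-6672 + (-3234*(-1/12496) - 13598/4097))*10609 = (-6672 + (147/568 - 13598/4097))*10609 = (-6672 - 7121405/2327096)*10609 = -15533505917/2327096*10609 = -164794964273453/2327096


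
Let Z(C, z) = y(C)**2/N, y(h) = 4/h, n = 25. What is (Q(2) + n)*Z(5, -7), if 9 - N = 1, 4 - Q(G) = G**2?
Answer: 2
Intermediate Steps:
Q(G) = 4 - G**2
N = 8 (N = 9 - 1*1 = 9 - 1 = 8)
Z(C, z) = 2/C**2 (Z(C, z) = (4/C)**2/8 = (16/C**2)*(1/8) = 2/C**2)
(Q(2) + n)*Z(5, -7) = ((4 - 1*2**2) + 25)*(2/5**2) = ((4 - 1*4) + 25)*(2*(1/25)) = ((4 - 4) + 25)*(2/25) = (0 + 25)*(2/25) = 25*(2/25) = 2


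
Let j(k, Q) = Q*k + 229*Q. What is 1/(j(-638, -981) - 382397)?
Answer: 1/18832 ≈ 5.3101e-5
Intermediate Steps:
j(k, Q) = 229*Q + Q*k
1/(j(-638, -981) - 382397) = 1/(-981*(229 - 638) - 382397) = 1/(-981*(-409) - 382397) = 1/(401229 - 382397) = 1/18832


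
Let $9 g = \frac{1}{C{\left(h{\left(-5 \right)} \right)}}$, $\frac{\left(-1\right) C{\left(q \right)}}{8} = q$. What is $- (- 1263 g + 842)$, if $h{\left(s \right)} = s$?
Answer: $- \frac{100619}{120} \approx -838.49$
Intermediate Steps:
$C{\left(q \right)} = - 8 q$
$g = \frac{1}{360}$ ($g = \frac{1}{9 \left(\left(-8\right) \left(-5\right)\right)} = \frac{1}{9 \cdot 40} = \frac{1}{9} \cdot \frac{1}{40} = \frac{1}{360} \approx 0.0027778$)
$- (- 1263 g + 842) = - (\left(-1263\right) \frac{1}{360} + 842) = - (- \frac{421}{120} + 842) = \left(-1\right) \frac{100619}{120} = - \frac{100619}{120}$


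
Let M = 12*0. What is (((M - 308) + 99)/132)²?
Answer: 361/144 ≈ 2.5069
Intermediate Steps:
M = 0
(((M - 308) + 99)/132)² = (((0 - 308) + 99)/132)² = ((-308 + 99)*(1/132))² = (-209*1/132)² = (-19/12)² = 361/144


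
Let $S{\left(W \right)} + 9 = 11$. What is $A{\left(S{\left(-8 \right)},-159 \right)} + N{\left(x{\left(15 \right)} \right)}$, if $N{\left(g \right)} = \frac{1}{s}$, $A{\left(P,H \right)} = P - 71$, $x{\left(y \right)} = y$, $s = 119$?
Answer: $- \frac{8210}{119} \approx -68.992$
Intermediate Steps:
$S{\left(W \right)} = 2$ ($S{\left(W \right)} = -9 + 11 = 2$)
$A{\left(P,H \right)} = -71 + P$ ($A{\left(P,H \right)} = P - 71 = -71 + P$)
$N{\left(g \right)} = \frac{1}{119}$
$A{\left(S{\left(-8 \right)},-159 \right)} + N{\left(x{\left(15 \right)} \right)} = \left(-71 + 2\right) + \frac{1}{119} = -69 + \frac{1}{119} = - \frac{8210}{119}$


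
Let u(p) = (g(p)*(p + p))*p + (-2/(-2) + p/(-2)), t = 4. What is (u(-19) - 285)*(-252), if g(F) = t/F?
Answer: 107478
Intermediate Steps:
g(F) = 4/F
u(p) = 1 + 15*p/2 (u(p) = ((4/p)*(p + p))*p + (-2/(-2) + p/(-2)) = ((4/p)*(2*p))*p + (-2*(-½) + p*(-½)) = 8*p + (1 - p/2) = 1 + 15*p/2)
(u(-19) - 285)*(-252) = ((1 + (15/2)*(-19)) - 285)*(-252) = ((1 - 285/2) - 285)*(-252) = (-283/2 - 285)*(-252) = -853/2*(-252) = 107478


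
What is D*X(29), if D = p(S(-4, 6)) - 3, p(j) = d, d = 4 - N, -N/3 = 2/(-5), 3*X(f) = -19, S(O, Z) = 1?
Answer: 19/15 ≈ 1.2667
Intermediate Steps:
X(f) = -19/3 (X(f) = (⅓)*(-19) = -19/3)
N = 6/5 (N = -6/(-5) = -6*(-1)/5 = -3*(-⅖) = 6/5 ≈ 1.2000)
d = 14/5 (d = 4 - 1*6/5 = 4 - 6/5 = 14/5 ≈ 2.8000)
p(j) = 14/5
D = -⅕ (D = 14/5 - 3 = -⅕ ≈ -0.20000)
D*X(29) = -⅕*(-19/3) = 19/15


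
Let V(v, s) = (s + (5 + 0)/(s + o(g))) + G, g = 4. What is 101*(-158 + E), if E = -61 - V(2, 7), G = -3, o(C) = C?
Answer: -248258/11 ≈ -22569.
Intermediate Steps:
V(v, s) = -3 + s + 5/(4 + s) (V(v, s) = (s + (5 + 0)/(s + 4)) - 3 = (s + 5/(4 + s)) - 3 = -3 + s + 5/(4 + s))
E = -720/11 (E = -61 - (-7 + 7 + 7²)/(4 + 7) = -61 - (-7 + 7 + 49)/11 = -61 - 49/11 = -720/11 ≈ -65.455)
101*(-158 + E) = 101*(-158 - 720/11) = 101*(-2458/11) = -248258/11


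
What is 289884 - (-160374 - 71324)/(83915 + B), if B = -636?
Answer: 24141481334/83279 ≈ 2.8989e+5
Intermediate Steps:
289884 - (-160374 - 71324)/(83915 + B) = 289884 - (-160374 - 71324)/(83915 - 636) = 289884 - (-231698)/83279 = 289884 - 1*(-231698/83279) = 289884 + 231698/83279 = 24141481334/83279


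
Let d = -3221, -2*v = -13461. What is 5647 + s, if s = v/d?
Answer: 36364513/6442 ≈ 5644.9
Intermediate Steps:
v = 13461/2 (v = -½*(-13461) = 13461/2 ≈ 6730.5)
s = -13461/6442 (s = (13461/2)/(-3221) = (13461/2)*(-1/3221) = -13461/6442 ≈ -2.0896)
5647 + s = 5647 - 13461/6442 = 36364513/6442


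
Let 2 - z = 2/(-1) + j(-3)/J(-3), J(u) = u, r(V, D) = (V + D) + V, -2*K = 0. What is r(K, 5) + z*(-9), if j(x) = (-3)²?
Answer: -58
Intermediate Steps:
j(x) = 9
K = 0 (K = -½*0 = 0)
r(V, D) = D + 2*V (r(V, D) = (D + V) + V = D + 2*V)
z = 7 (z = 2 - (2/(-1) + 9/(-3)) = 2 - (2*(-1) + 9*(-⅓)) = 2 - (-2 - 3) = 2 - 1*(-5) = 2 + 5 = 7)
r(K, 5) + z*(-9) = (5 + 2*0) + 7*(-9) = (5 + 0) - 63 = 5 - 63 = -58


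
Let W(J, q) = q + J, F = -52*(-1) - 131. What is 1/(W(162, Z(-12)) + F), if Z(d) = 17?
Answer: 1/100 ≈ 0.010000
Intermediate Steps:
F = -79 (F = 52 - 131 = -79)
W(J, q) = J + q
1/(W(162, Z(-12)) + F) = 1/((162 + 17) - 79) = 1/(179 - 79) = 1/100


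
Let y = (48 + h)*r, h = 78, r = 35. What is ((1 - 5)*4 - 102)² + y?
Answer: 18334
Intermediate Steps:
y = 4410 (y = (48 + 78)*35 = 126*35 = 4410)
((1 - 5)*4 - 102)² + y = ((1 - 5)*4 - 102)² + 4410 = (-4*4 - 102)² + 4410 = (-16 - 102)² + 4410 = (-118)² + 4410 = 13924 + 4410 = 18334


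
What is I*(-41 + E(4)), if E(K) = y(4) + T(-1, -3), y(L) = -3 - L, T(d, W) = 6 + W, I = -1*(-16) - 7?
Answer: -405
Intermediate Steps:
I = 9 (I = 16 - 7 = 9)
E(K) = -4 (E(K) = (-3 - 1*4) + (6 - 3) = (-3 - 4) + 3 = -7 + 3 = -4)
I*(-41 + E(4)) = 9*(-41 - 4) = 9*(-45) = -405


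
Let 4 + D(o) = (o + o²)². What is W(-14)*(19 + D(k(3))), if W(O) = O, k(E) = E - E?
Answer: -210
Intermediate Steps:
k(E) = 0
D(o) = -4 + (o + o²)²
W(-14)*(19 + D(k(3))) = -14*(19 + (-4 + 0²*(1 + 0)²)) = -14*(19 + (-4 + 0*1²)) = -14*(19 + (-4 + 0*1)) = -14*(19 + (-4 + 0)) = -14*(19 - 4) = -14*15 = -210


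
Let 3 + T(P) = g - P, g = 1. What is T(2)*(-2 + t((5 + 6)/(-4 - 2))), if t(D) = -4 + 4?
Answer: 8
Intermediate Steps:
T(P) = -2 - P (T(P) = -3 + (1 - P) = -2 - P)
t(D) = 0
T(2)*(-2 + t((5 + 6)/(-4 - 2))) = (-2 - 1*2)*(-2 + 0) = (-2 - 2)*(-2) = -4*(-2) = 8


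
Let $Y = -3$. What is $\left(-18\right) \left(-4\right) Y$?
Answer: $-216$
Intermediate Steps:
$\left(-18\right) \left(-4\right) Y = \left(-18\right) \left(-4\right) \left(-3\right) = 72 \left(-3\right) = -216$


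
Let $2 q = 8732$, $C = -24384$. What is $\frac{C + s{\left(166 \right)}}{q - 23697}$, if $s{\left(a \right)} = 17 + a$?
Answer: $\frac{24201}{19331} \approx 1.2519$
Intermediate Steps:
$q = 4366$ ($q = \frac{1}{2} \cdot 8732 = 4366$)
$\frac{C + s{\left(166 \right)}}{q - 23697} = \frac{-24384 + \left(17 + 166\right)}{4366 - 23697} = \frac{-24384 + 183}{-19331} = \left(-24201\right) \left(- \frac{1}{19331}\right) = \frac{24201}{19331}$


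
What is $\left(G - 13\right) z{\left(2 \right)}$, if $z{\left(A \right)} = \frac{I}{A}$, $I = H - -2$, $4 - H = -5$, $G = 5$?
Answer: $-44$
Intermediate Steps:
$H = 9$ ($H = 4 - -5 = 4 + 5 = 9$)
$I = 11$ ($I = 9 - -2 = 9 + 2 = 11$)
$z{\left(A \right)} = \frac{11}{A}$
$\left(G - 13\right) z{\left(2 \right)} = \left(5 - 13\right) \frac{11}{2} = - 8 \cdot 11 \cdot \frac{1}{2} = \left(-8\right) \frac{11}{2} = -44$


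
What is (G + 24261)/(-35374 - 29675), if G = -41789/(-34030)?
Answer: -825643619/2213617470 ≈ -0.37298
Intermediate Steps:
G = 41789/34030 (G = -41789*(-1/34030) = 41789/34030 ≈ 1.2280)
(G + 24261)/(-35374 - 29675) = (41789/34030 + 24261)/(-35374 - 29675) = (825643619/34030)/(-65049) = (825643619/34030)*(-1/65049) = -825643619/2213617470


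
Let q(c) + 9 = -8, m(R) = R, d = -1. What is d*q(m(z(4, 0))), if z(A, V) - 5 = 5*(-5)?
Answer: 17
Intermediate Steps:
z(A, V) = -20 (z(A, V) = 5 + 5*(-5) = 5 - 25 = -20)
q(c) = -17 (q(c) = -9 - 8 = -17)
d*q(m(z(4, 0))) = -1*(-17) = 17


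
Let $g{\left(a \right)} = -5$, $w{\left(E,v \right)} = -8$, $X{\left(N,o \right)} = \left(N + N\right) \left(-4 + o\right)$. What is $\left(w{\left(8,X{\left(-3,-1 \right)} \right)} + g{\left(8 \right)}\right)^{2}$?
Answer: $169$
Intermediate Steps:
$X{\left(N,o \right)} = 2 N \left(-4 + o\right)$
$\left(w{\left(8,X{\left(-3,-1 \right)} \right)} + g{\left(8 \right)}\right)^{2} = \left(-8 - 5\right)^{2} = \left(-13\right)^{2} = 169$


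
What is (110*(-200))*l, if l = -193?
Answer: 4246000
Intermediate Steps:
(110*(-200))*l = (110*(-200))*(-193) = -22000*(-193) = 4246000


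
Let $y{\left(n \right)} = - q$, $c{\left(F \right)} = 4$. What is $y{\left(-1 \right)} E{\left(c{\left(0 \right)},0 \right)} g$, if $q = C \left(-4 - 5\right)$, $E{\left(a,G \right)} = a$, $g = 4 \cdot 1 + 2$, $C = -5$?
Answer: $-1080$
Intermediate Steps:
$g = 6$ ($g = 4 + 2 = 6$)
$q = 45$ ($q = - 5 \left(-4 - 5\right) = \left(-5\right) \left(-9\right) = 45$)
$y{\left(n \right)} = -45$ ($y{\left(n \right)} = \left(-1\right) 45 = -45$)
$y{\left(-1 \right)} E{\left(c{\left(0 \right)},0 \right)} g = \left(-45\right) 4 \cdot 6 = \left(-180\right) 6 = -1080$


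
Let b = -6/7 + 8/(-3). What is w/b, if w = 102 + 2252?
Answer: -24717/37 ≈ -668.03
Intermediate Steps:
b = -74/21 (b = -6*⅐ + 8*(-⅓) = -6/7 - 8/3 = -74/21 ≈ -3.5238)
w = 2354
w/b = 2354/(-74/21) = 2354*(-21/74) = -24717/37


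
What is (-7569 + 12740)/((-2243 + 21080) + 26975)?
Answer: 5171/45812 ≈ 0.11287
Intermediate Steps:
(-7569 + 12740)/((-2243 + 21080) + 26975) = 5171/(18837 + 26975) = 5171/45812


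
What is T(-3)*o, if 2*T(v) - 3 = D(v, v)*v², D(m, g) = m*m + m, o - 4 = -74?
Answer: -1995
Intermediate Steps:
o = -70 (o = 4 - 74 = -70)
D(m, g) = m + m² (D(m, g) = m² + m = m + m²)
T(v) = 3/2 + v³*(1 + v)/2 (T(v) = 3/2 + ((v*(1 + v))*v²)/2 = 3/2 + (v³*(1 + v))/2 = 3/2 + v³*(1 + v)/2)
T(-3)*o = (3/2 + (½)*(-3)³*(1 - 3))*(-70) = (3/2 + (½)*(-27)*(-2))*(-70) = (3/2 + 27)*(-70) = (57/2)*(-70) = -1995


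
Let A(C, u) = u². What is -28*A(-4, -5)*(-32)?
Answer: 22400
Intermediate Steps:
-28*A(-4, -5)*(-32) = -28*(-5)²*(-32) = -28*25*(-32) = -700*(-32) = 22400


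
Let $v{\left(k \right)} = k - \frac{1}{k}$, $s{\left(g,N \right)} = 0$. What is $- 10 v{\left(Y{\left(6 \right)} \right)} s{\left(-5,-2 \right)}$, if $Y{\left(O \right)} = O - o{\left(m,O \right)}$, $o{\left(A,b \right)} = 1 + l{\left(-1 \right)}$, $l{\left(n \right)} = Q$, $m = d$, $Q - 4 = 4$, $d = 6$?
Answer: $0$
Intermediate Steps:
$Q = 8$ ($Q = 4 + 4 = 8$)
$m = 6$
$l{\left(n \right)} = 8$
$o{\left(A,b \right)} = 9$ ($o{\left(A,b \right)} = 1 + 8 = 9$)
$Y{\left(O \right)} = -9 + O$ ($Y{\left(O \right)} = O - 9 = -9 + O$)
$- 10 v{\left(Y{\left(6 \right)} \right)} s{\left(-5,-2 \right)} = - 10 \left(\left(-9 + 6\right) - \frac{1}{-9 + 6}\right) 0 = - 10 \left(-3 - \frac{1}{-3}\right) 0 = - 10 \left(-3 - - \frac{1}{3}\right) 0 = - 10 \left(-3 + \frac{1}{3}\right) 0 = \left(-10\right) \left(- \frac{8}{3}\right) 0 = \frac{80}{3} \cdot 0 = 0$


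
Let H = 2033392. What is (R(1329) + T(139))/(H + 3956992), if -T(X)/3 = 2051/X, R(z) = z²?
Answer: 122750673/416331688 ≈ 0.29484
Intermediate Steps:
T(X) = -6153/X
(R(1329) + T(139))/(H + 3956992) = (1329² - 6153/139)/(2033392 + 3956992) = (1766241 - 6153*1/139)/5990384 = (1766241 - 6153/139)*(1/5990384) = (245501346/139)*(1/5990384) = 122750673/416331688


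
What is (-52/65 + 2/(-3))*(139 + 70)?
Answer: -4598/15 ≈ -306.53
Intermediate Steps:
(-52/65 + 2/(-3))*(139 + 70) = (-52*1/65 + 2*(-⅓))*209 = (-⅘ - ⅔)*209 = -22/15*209 = -4598/15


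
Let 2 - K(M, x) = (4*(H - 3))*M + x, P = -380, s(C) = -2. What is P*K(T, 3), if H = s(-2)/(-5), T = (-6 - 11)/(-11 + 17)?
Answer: 34732/3 ≈ 11577.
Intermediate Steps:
T = -17/6 ≈ -2.8333
H = 2/5 (H = -2/(-5) = -2*(-1/5) = 2/5 ≈ 0.40000)
K(M, x) = 2 - x + 52*M/5 (K(M, x) = 2 - ((4*(2/5 - 3))*M + x) = 2 - ((4*(-13/5))*M + x) = 2 - (-52*M/5 + x) = 2 - (x - 52*M/5) = 2 + (-x + 52*M/5) = 2 - x + 52*M/5)
P*K(T, 3) = -380*(2 - 1*3 + (52/5)*(-17/6)) = -380*(2 - 3 - 442/15) = -380*(-457/15) = 34732/3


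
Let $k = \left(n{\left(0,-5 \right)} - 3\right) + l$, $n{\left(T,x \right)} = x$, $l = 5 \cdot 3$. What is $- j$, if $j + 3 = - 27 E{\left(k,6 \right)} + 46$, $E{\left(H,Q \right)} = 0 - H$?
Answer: $-232$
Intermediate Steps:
$l = 15$
$k = 7$ ($k = \left(-5 - 3\right) + 15 = -8 + 15 = 7$)
$E{\left(H,Q \right)} = - H$
$j = 232$ ($j = -3 - \left(-46 + 27 \left(\left(-1\right) 7\right)\right) = -3 + \left(\left(-27\right) \left(-7\right) + 46\right) = -3 + \left(189 + 46\right) = -3 + 235 = 232$)
$- j = \left(-1\right) 232 = -232$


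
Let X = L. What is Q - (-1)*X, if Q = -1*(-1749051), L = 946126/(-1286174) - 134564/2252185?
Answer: 2533238429455053122/1448350895095 ≈ 1.7491e+6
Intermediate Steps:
L = -1151961751723/1448350895095 (L = 946126*(-1/1286174) - 134564*1/2252185 = -473063/643087 - 134564/2252185 = -1151961751723/1448350895095 ≈ -0.79536)
X = -1151961751723/1448350895095 ≈ -0.79536
Q = 1749051
Q - (-1)*X = 1749051 - (-1)*(-1151961751723)/1448350895095 = 1749051 - 1*1151961751723/1448350895095 = 1749051 - 1151961751723/1448350895095 = 2533238429455053122/1448350895095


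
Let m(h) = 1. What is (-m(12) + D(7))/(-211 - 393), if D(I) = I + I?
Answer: -13/604 ≈ -0.021523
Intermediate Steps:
D(I) = 2*I
(-m(12) + D(7))/(-211 - 393) = (-1*1 + 2*7)/(-211 - 393) = (-1 + 14)/(-604) = 13*(-1/604) = -13/604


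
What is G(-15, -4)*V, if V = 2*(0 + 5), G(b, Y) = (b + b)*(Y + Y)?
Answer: 2400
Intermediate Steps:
G(b, Y) = 4*Y*b (G(b, Y) = (2*b)*(2*Y) = 4*Y*b)
V = 10 (V = 2*5 = 10)
G(-15, -4)*V = (4*(-4)*(-15))*10 = 240*10 = 2400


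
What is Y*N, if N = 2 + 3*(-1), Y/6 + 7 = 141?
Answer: -804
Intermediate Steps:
Y = 804 (Y = -42 + 6*141 = -42 + 846 = 804)
N = -1 (N = 2 - 3 = -1)
Y*N = 804*(-1) = -804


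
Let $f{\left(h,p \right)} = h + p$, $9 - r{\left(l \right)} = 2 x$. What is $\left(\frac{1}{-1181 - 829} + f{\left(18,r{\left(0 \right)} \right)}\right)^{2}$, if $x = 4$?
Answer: $\frac{1458399721}{4040100} \approx 360.98$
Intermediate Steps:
$r{\left(l \right)} = 1$ ($r{\left(l \right)} = 9 - 2 \cdot 4 = 9 - 8 = 1$)
$\left(\frac{1}{-1181 - 829} + f{\left(18,r{\left(0 \right)} \right)}\right)^{2} = \left(\frac{1}{-1181 - 829} + \left(18 + 1\right)\right)^{2} = \left(\frac{1}{-2010} + 19\right)^{2} = \left(- \frac{1}{2010} + 19\right)^{2} = \left(\frac{38189}{2010}\right)^{2} = \frac{1458399721}{4040100}$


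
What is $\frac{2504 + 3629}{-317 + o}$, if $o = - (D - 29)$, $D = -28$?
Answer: $- \frac{6133}{260} \approx -23.588$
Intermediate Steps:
$o = 57$ ($o = - (-28 - 29) = \left(-1\right) \left(-57\right) = 57$)
$\frac{2504 + 3629}{-317 + o} = \frac{2504 + 3629}{-317 + 57} = \frac{6133}{-260} = 6133 \left(- \frac{1}{260}\right) = - \frac{6133}{260}$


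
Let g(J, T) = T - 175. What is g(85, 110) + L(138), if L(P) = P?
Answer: 73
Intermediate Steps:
g(J, T) = -175 + T
g(85, 110) + L(138) = (-175 + 110) + 138 = -65 + 138 = 73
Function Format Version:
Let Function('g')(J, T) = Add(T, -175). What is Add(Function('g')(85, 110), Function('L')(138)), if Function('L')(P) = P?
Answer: 73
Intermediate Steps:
Function('g')(J, T) = Add(-175, T)
Add(Function('g')(85, 110), Function('L')(138)) = Add(Add(-175, 110), 138) = Add(-65, 138) = 73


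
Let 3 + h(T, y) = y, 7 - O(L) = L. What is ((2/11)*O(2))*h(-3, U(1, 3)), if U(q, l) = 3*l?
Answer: 60/11 ≈ 5.4545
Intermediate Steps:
O(L) = 7 - L
h(T, y) = -3 + y
((2/11)*O(2))*h(-3, U(1, 3)) = ((2/11)*(7 - 1*2))*(-3 + 3*3) = ((2*(1/11))*(7 - 2))*(-3 + 9) = ((2/11)*5)*6 = (10/11)*6 = 60/11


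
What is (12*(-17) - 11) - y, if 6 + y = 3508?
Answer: -3717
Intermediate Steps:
y = 3502 (y = -6 + 3508 = 3502)
(12*(-17) - 11) - y = (12*(-17) - 11) - 1*3502 = (-204 - 11) - 3502 = -215 - 3502 = -3717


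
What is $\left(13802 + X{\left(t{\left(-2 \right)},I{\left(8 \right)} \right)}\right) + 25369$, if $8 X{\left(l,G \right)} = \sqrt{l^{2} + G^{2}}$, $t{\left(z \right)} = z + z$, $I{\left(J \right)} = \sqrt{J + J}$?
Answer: $39171 + \frac{\sqrt{2}}{2} \approx 39172.0$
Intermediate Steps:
$I{\left(J \right)} = \sqrt{2} \sqrt{J}$ ($I{\left(J \right)} = \sqrt{2 J} = \sqrt{2} \sqrt{J}$)
$t{\left(z \right)} = 2 z$
$X{\left(l,G \right)} = \frac{\sqrt{G^{2} + l^{2}}}{8}$ ($X{\left(l,G \right)} = \frac{\sqrt{l^{2} + G^{2}}}{8} = \frac{\sqrt{G^{2} + l^{2}}}{8}$)
$\left(13802 + X{\left(t{\left(-2 \right)},I{\left(8 \right)} \right)}\right) + 25369 = \left(13802 + \frac{\sqrt{\left(\sqrt{2} \sqrt{8}\right)^{2} + \left(2 \left(-2\right)\right)^{2}}}{8}\right) + 25369 = \left(13802 + \frac{\sqrt{\left(\sqrt{2} \cdot 2 \sqrt{2}\right)^{2} + \left(-4\right)^{2}}}{8}\right) + 25369 = \left(13802 + \frac{\sqrt{4^{2} + 16}}{8}\right) + 25369 = \left(13802 + \frac{\sqrt{16 + 16}}{8}\right) + 25369 = \left(13802 + \frac{\sqrt{32}}{8}\right) + 25369 = \left(13802 + \frac{4 \sqrt{2}}{8}\right) + 25369 = \left(13802 + \frac{\sqrt{2}}{2}\right) + 25369 = 39171 + \frac{\sqrt{2}}{2}$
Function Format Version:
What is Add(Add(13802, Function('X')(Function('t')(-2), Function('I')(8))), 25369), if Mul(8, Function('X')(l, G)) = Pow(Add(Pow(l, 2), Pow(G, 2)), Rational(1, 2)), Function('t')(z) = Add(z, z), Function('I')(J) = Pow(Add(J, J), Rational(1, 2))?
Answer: Add(39171, Mul(Rational(1, 2), Pow(2, Rational(1, 2)))) ≈ 39172.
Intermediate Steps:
Function('I')(J) = Mul(Pow(2, Rational(1, 2)), Pow(J, Rational(1, 2))) (Function('I')(J) = Pow(Mul(2, J), Rational(1, 2)) = Mul(Pow(2, Rational(1, 2)), Pow(J, Rational(1, 2))))
Function('t')(z) = Mul(2, z)
Function('X')(l, G) = Mul(Rational(1, 8), Pow(Add(Pow(G, 2), Pow(l, 2)), Rational(1, 2))) (Function('X')(l, G) = Mul(Rational(1, 8), Pow(Add(Pow(l, 2), Pow(G, 2)), Rational(1, 2))) = Mul(Rational(1, 8), Pow(Add(Pow(G, 2), Pow(l, 2)), Rational(1, 2))))
Add(Add(13802, Function('X')(Function('t')(-2), Function('I')(8))), 25369) = Add(Add(13802, Mul(Rational(1, 8), Pow(Add(Pow(Mul(Pow(2, Rational(1, 2)), Pow(8, Rational(1, 2))), 2), Pow(Mul(2, -2), 2)), Rational(1, 2)))), 25369) = Add(Add(13802, Mul(Rational(1, 8), Pow(Add(Pow(Mul(Pow(2, Rational(1, 2)), Mul(2, Pow(2, Rational(1, 2)))), 2), Pow(-4, 2)), Rational(1, 2)))), 25369) = Add(Add(13802, Mul(Rational(1, 8), Pow(Add(Pow(4, 2), 16), Rational(1, 2)))), 25369) = Add(Add(13802, Mul(Rational(1, 8), Pow(Add(16, 16), Rational(1, 2)))), 25369) = Add(Add(13802, Mul(Rational(1, 8), Pow(32, Rational(1, 2)))), 25369) = Add(Add(13802, Mul(Rational(1, 8), Mul(4, Pow(2, Rational(1, 2))))), 25369) = Add(Add(13802, Mul(Rational(1, 2), Pow(2, Rational(1, 2)))), 25369) = Add(39171, Mul(Rational(1, 2), Pow(2, Rational(1, 2))))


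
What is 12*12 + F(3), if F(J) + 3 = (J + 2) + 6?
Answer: 152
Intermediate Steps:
F(J) = 5 + J (F(J) = -3 + ((J + 2) + 6) = -3 + ((2 + J) + 6) = -3 + (8 + J) = 5 + J)
12*12 + F(3) = 12*12 + (5 + 3) = 144 + 8 = 152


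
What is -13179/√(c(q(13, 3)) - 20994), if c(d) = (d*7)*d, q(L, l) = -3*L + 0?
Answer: 4393*I*√10347/3449 ≈ 129.56*I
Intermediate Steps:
q(L, l) = -3*L
c(d) = 7*d² (c(d) = (7*d)*d = 7*d²)
-13179/√(c(q(13, 3)) - 20994) = -13179/√(7*(-3*13)² - 20994) = -13179/√(7*(-39)² - 20994) = -13179/√(7*1521 - 20994) = -13179/√(10647 - 20994) = -13179*(-I*√10347/10347) = -(-4393)*I*√10347/3449 = 4393*I*√10347/3449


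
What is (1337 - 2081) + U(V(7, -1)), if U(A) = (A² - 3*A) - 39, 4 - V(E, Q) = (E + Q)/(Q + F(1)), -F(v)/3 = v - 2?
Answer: -785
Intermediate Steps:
F(v) = 6 - 3*v (F(v) = -3*(v - 2) = -3*(-2 + v) = 6 - 3*v)
V(E, Q) = 4 - (E + Q)/(3 + Q) (V(E, Q) = 4 - (E + Q)/(Q + (6 - 3*1)) = 4 - (E + Q)/(Q + (6 - 3)) = 4 - (E + Q)/(Q + 3) = 4 - (E + Q)/(3 + Q))
U(A) = -39 + A² - 3*A
(1337 - 2081) + U(V(7, -1)) = (1337 - 2081) + (-39 + ((12 - 1*7 + 3*(-1))/(3 - 1))² - 3*(12 - 1*7 + 3*(-1))/(3 - 1)) = -744 + (-39 + ((12 - 7 - 3)/2)² - 3*(12 - 7 - 3)/2) = -744 + (-39 + ((½)*2)² - 3*2/2) = -744 + (-39 + 1² - 3*1) = -744 + (-39 + 1 - 3) = -744 - 41 = -785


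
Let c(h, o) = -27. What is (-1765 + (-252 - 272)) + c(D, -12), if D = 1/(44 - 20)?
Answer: -2316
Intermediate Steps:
D = 1/24 ≈ 0.041667
(-1765 + (-252 - 272)) + c(D, -12) = (-1765 + (-252 - 272)) - 27 = (-1765 - 524) - 27 = -2289 - 27 = -2316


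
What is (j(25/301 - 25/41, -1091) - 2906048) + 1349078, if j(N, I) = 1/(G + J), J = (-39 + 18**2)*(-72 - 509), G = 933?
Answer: -256358224441/164652 ≈ -1.5570e+6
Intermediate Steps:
J = -165585 (J = (-39 + 324)*(-581) = 285*(-581) = -165585)
j(N, I) = -1/164652 (j(N, I) = 1/(933 - 165585) = 1/(-164652) = -1/164652)
(j(25/301 - 25/41, -1091) - 2906048) + 1349078 = (-1/164652 - 2906048) + 1349078 = -478486615297/164652 + 1349078 = -256358224441/164652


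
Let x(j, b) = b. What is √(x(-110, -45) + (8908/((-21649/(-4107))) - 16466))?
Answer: I*√6946330245467/21649 ≈ 121.74*I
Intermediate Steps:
√(x(-110, -45) + (8908/((-21649/(-4107))) - 16466)) = √(-45 + (8908/((-21649/(-4107))) - 16466)) = √(-45 + (8908/((-21649*(-1/4107))) - 16466)) = √(-45 + (8908/(21649/4107) - 16466)) = √(-45 + (8908*(4107/21649) - 16466)) = √(-45 + (36585156/21649 - 16466)) = √(-45 - 319887278/21649) = √(-320861483/21649) = I*√6946330245467/21649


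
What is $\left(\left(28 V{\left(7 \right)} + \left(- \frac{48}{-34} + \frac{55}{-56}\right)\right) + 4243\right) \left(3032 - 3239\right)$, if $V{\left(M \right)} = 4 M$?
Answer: $- \frac{990725391}{952} \approx -1.0407 \cdot 10^{6}$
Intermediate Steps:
$\left(\left(28 V{\left(7 \right)} + \left(- \frac{48}{-34} + \frac{55}{-56}\right)\right) + 4243\right) \left(3032 - 3239\right) = \left(\left(28 \cdot 4 \cdot 7 + \left(- \frac{48}{-34} + \frac{55}{-56}\right)\right) + 4243\right) \left(3032 - 3239\right) = \left(\left(28 \cdot 28 + \left(\left(-48\right) \left(- \frac{1}{34}\right) + 55 \left(- \frac{1}{56}\right)\right)\right) + 4243\right) \left(-207\right) = \left(\left(784 + \left(\frac{24}{17} - \frac{55}{56}\right)\right) + 4243\right) \left(-207\right) = \left(\left(784 + \frac{409}{952}\right) + 4243\right) \left(-207\right) = \left(\frac{746777}{952} + 4243\right) \left(-207\right) = \frac{4786113}{952} \left(-207\right) = - \frac{990725391}{952}$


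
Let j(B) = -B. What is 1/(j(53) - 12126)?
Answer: -1/12179 ≈ -8.2109e-5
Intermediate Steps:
1/(j(53) - 12126) = 1/(-1*53 - 12126) = 1/(-53 - 12126) = 1/(-12179) = -1/12179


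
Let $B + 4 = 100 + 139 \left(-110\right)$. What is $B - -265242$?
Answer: $250048$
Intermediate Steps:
$B = -15194$ ($B = -4 + \left(100 + 139 \left(-110\right)\right) = -4 + \left(100 - 15290\right) = -4 - 15190 = -15194$)
$B - -265242 = -15194 - -265242 = -15194 + 265242 = 250048$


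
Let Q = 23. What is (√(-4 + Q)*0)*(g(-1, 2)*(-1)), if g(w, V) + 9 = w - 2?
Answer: 0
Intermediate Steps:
g(w, V) = -11 + w (g(w, V) = -9 + (w - 2) = -9 + (-2 + w) = -11 + w)
(√(-4 + Q)*0)*(g(-1, 2)*(-1)) = (√(-4 + 23)*0)*((-11 - 1)*(-1)) = (√19*0)*(-12*(-1)) = 0*12 = 0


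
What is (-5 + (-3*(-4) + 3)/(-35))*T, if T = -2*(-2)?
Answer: -152/7 ≈ -21.714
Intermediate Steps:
T = 4
(-5 + (-3*(-4) + 3)/(-35))*T = (-5 + (-3*(-4) + 3)/(-35))*4 = (-5 + (12 + 3)*(-1/35))*4 = (-5 + 15*(-1/35))*4 = (-5 - 3/7)*4 = -38/7*4 = -152/7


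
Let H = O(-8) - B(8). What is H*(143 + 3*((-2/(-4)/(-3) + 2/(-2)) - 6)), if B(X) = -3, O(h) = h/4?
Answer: 243/2 ≈ 121.50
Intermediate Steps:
O(h) = h/4 (O(h) = h*(1/4) = h/4)
H = 1 (H = (1/4)*(-8) - 1*(-3) = -2 + 3 = 1)
H*(143 + 3*((-2/(-4)/(-3) + 2/(-2)) - 6)) = 1*(143 + 3*((-2/(-4)/(-3) + 2/(-2)) - 6)) = 1*(143 + 3*((-2*(-1/4)*(-1/3) + 2*(-1/2)) - 6)) = 1*(143 + 3*(((1/2)*(-1/3) - 1) - 6)) = 1*(143 + 3*((-1/6 - 1) - 6)) = 1*(143 + 3*(-7/6 - 6)) = 1*(143 + 3*(-43/6)) = 1*(143 - 43/2) = 1*(243/2) = 243/2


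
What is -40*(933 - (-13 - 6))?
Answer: -38080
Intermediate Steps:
-40*(933 - (-13 - 6)) = -40*(933 - 1*(-19)) = -40*(933 + 19) = -40*952 = -38080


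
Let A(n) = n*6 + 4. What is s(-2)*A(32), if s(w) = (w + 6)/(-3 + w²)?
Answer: 784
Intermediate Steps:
s(w) = (6 + w)/(-3 + w²)
A(n) = 4 + 6*n (A(n) = 6*n + 4 = 4 + 6*n)
s(-2)*A(32) = ((6 - 2)/(-3 + (-2)²))*(4 + 6*32) = (4/(-3 + 4))*(4 + 192) = (4/1)*196 = (1*4)*196 = 4*196 = 784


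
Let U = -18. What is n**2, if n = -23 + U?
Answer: 1681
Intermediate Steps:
n = -41 (n = -23 - 18 = -41)
n**2 = (-41)**2 = 1681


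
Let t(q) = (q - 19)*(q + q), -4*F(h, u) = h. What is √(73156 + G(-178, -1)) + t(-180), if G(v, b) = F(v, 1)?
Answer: 71640 + √292802/2 ≈ 71911.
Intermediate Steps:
F(h, u) = -h/4
G(v, b) = -v/4
t(q) = 2*q*(-19 + q) (t(q) = (-19 + q)*(2*q) = 2*q*(-19 + q))
√(73156 + G(-178, -1)) + t(-180) = √(73156 - ¼*(-178)) + 2*(-180)*(-19 - 180) = √(73156 + 89/2) + 2*(-180)*(-199) = √(146401/2) + 71640 = √292802/2 + 71640 = 71640 + √292802/2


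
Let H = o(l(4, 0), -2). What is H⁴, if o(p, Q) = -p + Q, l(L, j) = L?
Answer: 1296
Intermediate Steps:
o(p, Q) = Q - p
H = -6 (H = -2 - 1*4 = -2 - 4 = -6)
H⁴ = (-6)⁴ = 1296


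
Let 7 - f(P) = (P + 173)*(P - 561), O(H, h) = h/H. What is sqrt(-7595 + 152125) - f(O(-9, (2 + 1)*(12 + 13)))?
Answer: -843815/9 + sqrt(144530) ≈ -93377.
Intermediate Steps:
f(P) = 7 - (-561 + P)*(173 + P) (f(P) = 7 - (P + 173)*(P - 561) = 7 - (173 + P)*(-561 + P) = 7 - (-561 + P)*(173 + P))
sqrt(-7595 + 152125) - f(O(-9, (2 + 1)*(12 + 13))) = sqrt(-7595 + 152125) - (97060 - (((2 + 1)*(12 + 13))/(-9))**2 + 388*(((2 + 1)*(12 + 13))/(-9))) = sqrt(144530) - (97060 - ((3*25)*(-1/9))**2 + 388*((3*25)*(-1/9))) = sqrt(144530) - (97060 - (75*(-1/9))**2 + 388*(75*(-1/9))) = sqrt(144530) - (97060 - (-25/3)**2 + 388*(-25/3)) = sqrt(144530) - (97060 - 1*625/9 - 9700/3) = sqrt(144530) - (97060 - 625/9 - 9700/3) = sqrt(144530) - 1*843815/9 = sqrt(144530) - 843815/9 = -843815/9 + sqrt(144530)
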